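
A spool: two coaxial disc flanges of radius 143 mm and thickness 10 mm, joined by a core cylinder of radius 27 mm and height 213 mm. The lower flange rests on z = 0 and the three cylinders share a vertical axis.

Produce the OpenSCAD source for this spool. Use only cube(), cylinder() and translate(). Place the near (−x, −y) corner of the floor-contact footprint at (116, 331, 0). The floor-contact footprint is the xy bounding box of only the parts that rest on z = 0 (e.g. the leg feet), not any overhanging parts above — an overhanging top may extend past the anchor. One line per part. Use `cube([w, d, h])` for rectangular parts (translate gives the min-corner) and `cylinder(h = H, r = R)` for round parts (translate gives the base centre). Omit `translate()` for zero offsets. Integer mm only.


translate([259, 474, 0]) cylinder(h = 10, r = 143);
translate([259, 474, 10]) cylinder(h = 213, r = 27);
translate([259, 474, 223]) cylinder(h = 10, r = 143);


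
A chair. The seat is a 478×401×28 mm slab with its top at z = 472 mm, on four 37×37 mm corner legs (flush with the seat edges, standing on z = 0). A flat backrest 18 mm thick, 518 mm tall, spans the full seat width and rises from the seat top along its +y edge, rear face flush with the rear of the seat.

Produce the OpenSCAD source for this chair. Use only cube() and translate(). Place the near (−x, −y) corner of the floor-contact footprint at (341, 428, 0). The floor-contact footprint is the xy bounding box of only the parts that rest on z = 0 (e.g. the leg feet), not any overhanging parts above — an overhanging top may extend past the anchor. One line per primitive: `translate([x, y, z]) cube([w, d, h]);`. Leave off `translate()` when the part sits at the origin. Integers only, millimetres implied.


// leg_h = 472 - 28 = 444
translate([341, 428, 444]) cube([478, 401, 28]);
translate([341, 428, 0]) cube([37, 37, 444]);
translate([782, 428, 0]) cube([37, 37, 444]);
translate([341, 792, 0]) cube([37, 37, 444]);
translate([782, 792, 0]) cube([37, 37, 444]);
translate([341, 811, 472]) cube([478, 18, 518]);


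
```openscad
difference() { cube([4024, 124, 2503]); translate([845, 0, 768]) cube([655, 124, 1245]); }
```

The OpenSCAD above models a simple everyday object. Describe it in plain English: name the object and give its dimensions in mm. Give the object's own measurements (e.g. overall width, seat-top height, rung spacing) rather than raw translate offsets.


A wall 4024 mm long (x), 124 mm thick (y), 2503 mm tall, with a rectangular window opening cut through it. The opening is 655 mm wide and 1245 mm tall; its sill is at z = 768 mm and its near (−x) edge is 845 mm from the wall's −x end. The opening passes through the full wall thickness.


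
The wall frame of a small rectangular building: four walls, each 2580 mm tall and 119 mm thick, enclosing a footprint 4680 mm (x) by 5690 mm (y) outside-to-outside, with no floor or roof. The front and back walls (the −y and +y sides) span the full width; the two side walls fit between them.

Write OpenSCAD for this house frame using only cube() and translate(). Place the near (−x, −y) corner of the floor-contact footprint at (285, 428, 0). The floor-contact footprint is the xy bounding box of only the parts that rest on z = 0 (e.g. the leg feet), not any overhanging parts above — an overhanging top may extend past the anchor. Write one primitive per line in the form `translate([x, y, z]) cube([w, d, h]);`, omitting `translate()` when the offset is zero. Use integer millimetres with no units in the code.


translate([285, 428, 0]) cube([4680, 119, 2580]);
translate([285, 5999, 0]) cube([4680, 119, 2580]);
translate([285, 547, 0]) cube([119, 5452, 2580]);
translate([4846, 547, 0]) cube([119, 5452, 2580]);


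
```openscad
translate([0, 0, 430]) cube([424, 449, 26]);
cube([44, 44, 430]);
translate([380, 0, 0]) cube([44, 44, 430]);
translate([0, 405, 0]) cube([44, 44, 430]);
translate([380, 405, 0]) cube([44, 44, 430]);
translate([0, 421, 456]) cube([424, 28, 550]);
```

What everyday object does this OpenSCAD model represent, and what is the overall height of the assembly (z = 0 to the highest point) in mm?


A chair. The overall height is 1006 mm.

A slab on four corner posts with a tall panel at the back — a chair. The seat slab sits at z = 430 with thickness 26, and the 550 mm backrest starts at the seat top, so the overall height is 430 + 26 + 550 = 1006 mm.


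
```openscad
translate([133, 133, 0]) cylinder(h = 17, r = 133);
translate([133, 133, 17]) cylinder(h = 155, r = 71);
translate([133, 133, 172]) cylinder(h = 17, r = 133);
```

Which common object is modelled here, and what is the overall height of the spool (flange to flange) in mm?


A spool. The overall height is 189 mm.

Three coaxial cylinders, large–small–large — a spool. Two 17 mm flanges and a 155 mm core give 17 + 155 + 17 = 189 mm.


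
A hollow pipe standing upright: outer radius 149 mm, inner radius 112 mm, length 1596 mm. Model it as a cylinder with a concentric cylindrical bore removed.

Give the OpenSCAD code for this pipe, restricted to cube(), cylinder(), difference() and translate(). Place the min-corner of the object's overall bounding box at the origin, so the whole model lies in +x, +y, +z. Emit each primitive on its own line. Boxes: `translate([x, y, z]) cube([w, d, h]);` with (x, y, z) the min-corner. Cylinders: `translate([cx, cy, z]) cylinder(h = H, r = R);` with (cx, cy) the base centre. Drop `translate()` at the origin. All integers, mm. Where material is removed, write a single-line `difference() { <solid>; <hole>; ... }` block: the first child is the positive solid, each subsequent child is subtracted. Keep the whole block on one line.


difference() { translate([149, 149, 0]) cylinder(h = 1596, r = 149); translate([149, 149, 0]) cylinder(h = 1596, r = 112); }


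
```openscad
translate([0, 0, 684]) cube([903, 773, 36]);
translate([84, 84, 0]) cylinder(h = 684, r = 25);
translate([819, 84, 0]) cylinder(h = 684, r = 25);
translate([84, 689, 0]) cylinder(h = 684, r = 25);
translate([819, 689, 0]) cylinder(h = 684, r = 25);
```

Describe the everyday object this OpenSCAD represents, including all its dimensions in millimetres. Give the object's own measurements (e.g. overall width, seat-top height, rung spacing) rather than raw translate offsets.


A table: top 903 mm (x) × 773 mm (y), 36 mm thick, upper face at z = 720 mm, on four round legs of 50 mm diameter, each leg's bounding box inset 59 mm from the nearest pair of top edges from z = 0 to the bottom of the top.


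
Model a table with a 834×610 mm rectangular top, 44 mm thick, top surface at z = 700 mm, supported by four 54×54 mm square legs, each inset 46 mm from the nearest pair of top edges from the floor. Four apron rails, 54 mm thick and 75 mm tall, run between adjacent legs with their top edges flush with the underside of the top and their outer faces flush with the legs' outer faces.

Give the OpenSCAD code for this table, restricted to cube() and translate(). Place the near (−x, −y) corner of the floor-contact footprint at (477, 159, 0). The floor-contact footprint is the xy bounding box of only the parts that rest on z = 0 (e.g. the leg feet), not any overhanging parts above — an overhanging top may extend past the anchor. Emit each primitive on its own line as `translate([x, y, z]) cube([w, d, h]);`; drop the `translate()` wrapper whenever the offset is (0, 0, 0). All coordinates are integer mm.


translate([431, 113, 656]) cube([834, 610, 44]);
translate([477, 159, 0]) cube([54, 54, 656]);
translate([1165, 159, 0]) cube([54, 54, 656]);
translate([477, 623, 0]) cube([54, 54, 656]);
translate([1165, 623, 0]) cube([54, 54, 656]);
translate([531, 159, 581]) cube([634, 54, 75]);
translate([531, 623, 581]) cube([634, 54, 75]);
translate([477, 213, 581]) cube([54, 410, 75]);
translate([1165, 213, 581]) cube([54, 410, 75]);


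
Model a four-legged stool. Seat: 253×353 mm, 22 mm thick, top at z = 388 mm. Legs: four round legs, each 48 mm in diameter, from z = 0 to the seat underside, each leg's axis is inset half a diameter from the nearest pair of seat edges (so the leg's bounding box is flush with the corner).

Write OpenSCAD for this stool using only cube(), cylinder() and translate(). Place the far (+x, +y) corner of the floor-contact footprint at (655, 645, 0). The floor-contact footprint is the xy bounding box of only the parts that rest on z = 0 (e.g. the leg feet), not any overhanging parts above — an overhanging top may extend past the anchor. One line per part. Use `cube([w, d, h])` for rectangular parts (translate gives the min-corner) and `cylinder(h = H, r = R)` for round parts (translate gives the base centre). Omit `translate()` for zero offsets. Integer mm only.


// leg_h = 388 - 22 = 366
translate([402, 292, 366]) cube([253, 353, 22]);
translate([426, 316, 0]) cylinder(h = 366, r = 24);
translate([631, 316, 0]) cylinder(h = 366, r = 24);
translate([426, 621, 0]) cylinder(h = 366, r = 24);
translate([631, 621, 0]) cylinder(h = 366, r = 24);


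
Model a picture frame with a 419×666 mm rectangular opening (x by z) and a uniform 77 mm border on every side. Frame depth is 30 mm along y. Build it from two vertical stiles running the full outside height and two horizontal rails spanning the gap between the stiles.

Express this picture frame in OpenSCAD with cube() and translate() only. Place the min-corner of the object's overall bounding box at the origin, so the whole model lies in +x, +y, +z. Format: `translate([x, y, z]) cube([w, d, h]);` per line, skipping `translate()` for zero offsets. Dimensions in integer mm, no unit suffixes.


cube([77, 30, 820]);
translate([496, 0, 0]) cube([77, 30, 820]);
translate([77, 0, 0]) cube([419, 30, 77]);
translate([77, 0, 743]) cube([419, 30, 77]);


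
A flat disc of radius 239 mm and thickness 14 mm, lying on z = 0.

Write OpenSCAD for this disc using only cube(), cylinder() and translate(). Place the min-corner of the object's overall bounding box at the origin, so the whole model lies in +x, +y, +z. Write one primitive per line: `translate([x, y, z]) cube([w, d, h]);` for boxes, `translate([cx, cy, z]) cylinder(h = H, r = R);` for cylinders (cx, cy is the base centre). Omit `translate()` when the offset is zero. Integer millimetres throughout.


translate([239, 239, 0]) cylinder(h = 14, r = 239);


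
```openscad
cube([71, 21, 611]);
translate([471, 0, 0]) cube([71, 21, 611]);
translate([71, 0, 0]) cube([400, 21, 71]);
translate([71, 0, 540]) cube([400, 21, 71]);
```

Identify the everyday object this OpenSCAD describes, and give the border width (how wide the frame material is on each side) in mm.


A picture frame. The border width is 71 mm.

Four thin pieces enclosing a rectangular opening — a picture frame. The two full-height stiles are 611 mm tall; the top rail sits at z = 540 and is 71 mm tall, so the border above the opening is 611 − 540 = 71 mm, matching the stile x-width.


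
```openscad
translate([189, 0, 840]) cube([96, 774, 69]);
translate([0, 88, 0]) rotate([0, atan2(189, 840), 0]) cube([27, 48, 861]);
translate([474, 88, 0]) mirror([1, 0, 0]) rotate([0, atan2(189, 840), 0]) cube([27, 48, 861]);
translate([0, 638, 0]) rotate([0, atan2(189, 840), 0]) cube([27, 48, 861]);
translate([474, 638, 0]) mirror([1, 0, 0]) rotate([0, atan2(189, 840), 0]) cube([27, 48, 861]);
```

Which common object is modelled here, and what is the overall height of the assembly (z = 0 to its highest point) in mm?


A sawhorse. The overall height is 909 mm.

A beam across two mirrored pairs of raked legs — a sawhorse. The beam's underside is at z = 840 (matching the legs' vertical rise in atan2(189, 840)) and the beam is 69 mm tall, so its top is at 840 + 69 = 909 mm. The raked legs top out at the beam's underside, so that is the highest point.


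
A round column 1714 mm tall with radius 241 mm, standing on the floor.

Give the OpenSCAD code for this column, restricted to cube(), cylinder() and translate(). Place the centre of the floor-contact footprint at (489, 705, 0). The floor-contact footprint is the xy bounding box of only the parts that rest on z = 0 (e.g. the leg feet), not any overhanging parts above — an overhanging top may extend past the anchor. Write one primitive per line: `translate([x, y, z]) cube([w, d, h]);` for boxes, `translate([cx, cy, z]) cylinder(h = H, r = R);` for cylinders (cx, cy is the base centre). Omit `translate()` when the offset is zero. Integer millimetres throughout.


translate([489, 705, 0]) cylinder(h = 1714, r = 241);


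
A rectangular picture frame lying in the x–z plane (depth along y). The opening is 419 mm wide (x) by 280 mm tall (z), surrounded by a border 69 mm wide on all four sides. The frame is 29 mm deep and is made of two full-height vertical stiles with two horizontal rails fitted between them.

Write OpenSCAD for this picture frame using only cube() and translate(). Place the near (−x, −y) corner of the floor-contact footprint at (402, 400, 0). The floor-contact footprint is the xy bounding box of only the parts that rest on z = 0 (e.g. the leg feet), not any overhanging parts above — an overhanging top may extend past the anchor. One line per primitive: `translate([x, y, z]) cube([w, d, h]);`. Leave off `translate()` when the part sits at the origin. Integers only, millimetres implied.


translate([402, 400, 0]) cube([69, 29, 418]);
translate([890, 400, 0]) cube([69, 29, 418]);
translate([471, 400, 0]) cube([419, 29, 69]);
translate([471, 400, 349]) cube([419, 29, 69]);


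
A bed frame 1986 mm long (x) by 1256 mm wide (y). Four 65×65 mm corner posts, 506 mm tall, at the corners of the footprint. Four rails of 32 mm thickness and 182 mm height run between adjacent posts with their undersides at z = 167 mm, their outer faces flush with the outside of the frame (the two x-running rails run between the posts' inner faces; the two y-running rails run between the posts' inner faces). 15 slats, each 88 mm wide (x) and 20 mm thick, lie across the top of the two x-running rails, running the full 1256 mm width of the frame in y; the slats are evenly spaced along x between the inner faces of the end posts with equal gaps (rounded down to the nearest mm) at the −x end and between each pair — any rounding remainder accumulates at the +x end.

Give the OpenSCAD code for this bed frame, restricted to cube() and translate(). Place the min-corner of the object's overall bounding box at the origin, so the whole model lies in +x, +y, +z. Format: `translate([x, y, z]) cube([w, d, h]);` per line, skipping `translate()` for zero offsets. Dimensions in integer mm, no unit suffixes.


cube([65, 65, 506]);
translate([0, 1191, 0]) cube([65, 65, 506]);
translate([1921, 0, 0]) cube([65, 65, 506]);
translate([1921, 1191, 0]) cube([65, 65, 506]);
translate([65, 0, 167]) cube([1856, 32, 182]);
translate([65, 1224, 167]) cube([1856, 32, 182]);
translate([0, 65, 167]) cube([32, 1126, 182]);
translate([1954, 65, 167]) cube([32, 1126, 182]);
translate([98, 0, 349]) cube([88, 1256, 20]);
translate([219, 0, 349]) cube([88, 1256, 20]);
translate([340, 0, 349]) cube([88, 1256, 20]);
translate([461, 0, 349]) cube([88, 1256, 20]);
translate([582, 0, 349]) cube([88, 1256, 20]);
translate([703, 0, 349]) cube([88, 1256, 20]);
translate([824, 0, 349]) cube([88, 1256, 20]);
translate([945, 0, 349]) cube([88, 1256, 20]);
translate([1066, 0, 349]) cube([88, 1256, 20]);
translate([1187, 0, 349]) cube([88, 1256, 20]);
translate([1308, 0, 349]) cube([88, 1256, 20]);
translate([1429, 0, 349]) cube([88, 1256, 20]);
translate([1550, 0, 349]) cube([88, 1256, 20]);
translate([1671, 0, 349]) cube([88, 1256, 20]);
translate([1792, 0, 349]) cube([88, 1256, 20]);


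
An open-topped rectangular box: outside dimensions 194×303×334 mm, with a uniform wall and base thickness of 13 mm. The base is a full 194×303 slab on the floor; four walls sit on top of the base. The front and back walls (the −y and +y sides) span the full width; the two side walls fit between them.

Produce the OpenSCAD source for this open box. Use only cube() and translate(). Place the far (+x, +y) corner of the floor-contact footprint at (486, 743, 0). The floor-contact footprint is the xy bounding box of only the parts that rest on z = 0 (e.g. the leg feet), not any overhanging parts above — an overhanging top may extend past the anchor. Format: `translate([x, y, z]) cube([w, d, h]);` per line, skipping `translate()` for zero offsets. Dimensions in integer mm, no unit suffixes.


translate([292, 440, 0]) cube([194, 303, 13]);
translate([292, 440, 13]) cube([194, 13, 321]);
translate([292, 730, 13]) cube([194, 13, 321]);
translate([292, 453, 13]) cube([13, 277, 321]);
translate([473, 453, 13]) cube([13, 277, 321]);


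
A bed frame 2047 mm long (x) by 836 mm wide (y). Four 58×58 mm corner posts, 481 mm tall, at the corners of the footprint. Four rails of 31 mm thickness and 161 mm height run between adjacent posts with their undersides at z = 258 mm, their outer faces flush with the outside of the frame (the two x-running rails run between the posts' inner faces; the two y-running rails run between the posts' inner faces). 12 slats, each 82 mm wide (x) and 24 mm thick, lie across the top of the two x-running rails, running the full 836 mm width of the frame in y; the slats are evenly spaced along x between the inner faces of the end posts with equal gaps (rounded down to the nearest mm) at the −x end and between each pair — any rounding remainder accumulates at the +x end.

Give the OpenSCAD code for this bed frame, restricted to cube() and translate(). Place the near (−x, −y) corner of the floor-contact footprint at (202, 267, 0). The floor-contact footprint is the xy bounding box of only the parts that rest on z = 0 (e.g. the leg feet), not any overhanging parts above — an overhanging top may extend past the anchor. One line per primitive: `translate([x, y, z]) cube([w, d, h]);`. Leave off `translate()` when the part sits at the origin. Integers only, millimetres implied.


translate([202, 267, 0]) cube([58, 58, 481]);
translate([202, 1045, 0]) cube([58, 58, 481]);
translate([2191, 267, 0]) cube([58, 58, 481]);
translate([2191, 1045, 0]) cube([58, 58, 481]);
translate([260, 267, 258]) cube([1931, 31, 161]);
translate([260, 1072, 258]) cube([1931, 31, 161]);
translate([202, 325, 258]) cube([31, 720, 161]);
translate([2218, 325, 258]) cube([31, 720, 161]);
translate([332, 267, 419]) cube([82, 836, 24]);
translate([486, 267, 419]) cube([82, 836, 24]);
translate([640, 267, 419]) cube([82, 836, 24]);
translate([794, 267, 419]) cube([82, 836, 24]);
translate([948, 267, 419]) cube([82, 836, 24]);
translate([1102, 267, 419]) cube([82, 836, 24]);
translate([1256, 267, 419]) cube([82, 836, 24]);
translate([1410, 267, 419]) cube([82, 836, 24]);
translate([1564, 267, 419]) cube([82, 836, 24]);
translate([1718, 267, 419]) cube([82, 836, 24]);
translate([1872, 267, 419]) cube([82, 836, 24]);
translate([2026, 267, 419]) cube([82, 836, 24]);


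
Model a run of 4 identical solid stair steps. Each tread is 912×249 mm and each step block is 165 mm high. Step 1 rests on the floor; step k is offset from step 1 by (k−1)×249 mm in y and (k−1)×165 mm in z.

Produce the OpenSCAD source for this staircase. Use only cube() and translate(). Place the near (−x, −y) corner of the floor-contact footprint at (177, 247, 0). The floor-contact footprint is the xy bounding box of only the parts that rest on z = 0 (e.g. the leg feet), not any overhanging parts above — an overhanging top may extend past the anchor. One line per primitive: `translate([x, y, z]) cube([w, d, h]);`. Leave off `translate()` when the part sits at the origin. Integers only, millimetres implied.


translate([177, 247, 0]) cube([912, 249, 165]);
translate([177, 496, 165]) cube([912, 249, 165]);
translate([177, 745, 330]) cube([912, 249, 165]);
translate([177, 994, 495]) cube([912, 249, 165]);


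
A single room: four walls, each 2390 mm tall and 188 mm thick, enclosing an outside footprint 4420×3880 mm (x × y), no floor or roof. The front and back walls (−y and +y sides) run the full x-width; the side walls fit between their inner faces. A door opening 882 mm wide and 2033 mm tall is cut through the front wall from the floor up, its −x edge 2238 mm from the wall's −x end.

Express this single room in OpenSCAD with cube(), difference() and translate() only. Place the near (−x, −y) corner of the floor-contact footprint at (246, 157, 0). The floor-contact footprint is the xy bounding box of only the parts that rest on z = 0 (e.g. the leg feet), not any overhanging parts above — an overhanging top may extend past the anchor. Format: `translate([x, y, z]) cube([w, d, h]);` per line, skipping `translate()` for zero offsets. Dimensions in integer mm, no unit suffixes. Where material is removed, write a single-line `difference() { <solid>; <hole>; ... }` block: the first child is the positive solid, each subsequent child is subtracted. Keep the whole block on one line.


difference() { translate([246, 157, 0]) cube([4420, 188, 2390]); translate([2484, 157, 0]) cube([882, 188, 2033]); }
translate([246, 3849, 0]) cube([4420, 188, 2390]);
translate([246, 345, 0]) cube([188, 3504, 2390]);
translate([4478, 345, 0]) cube([188, 3504, 2390]);


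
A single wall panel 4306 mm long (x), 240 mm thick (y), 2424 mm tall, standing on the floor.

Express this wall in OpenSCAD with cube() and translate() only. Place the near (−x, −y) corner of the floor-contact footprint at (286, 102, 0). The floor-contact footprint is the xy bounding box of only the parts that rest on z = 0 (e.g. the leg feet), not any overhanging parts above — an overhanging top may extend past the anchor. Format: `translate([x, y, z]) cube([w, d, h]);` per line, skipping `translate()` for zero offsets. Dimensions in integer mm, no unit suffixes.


translate([286, 102, 0]) cube([4306, 240, 2424]);


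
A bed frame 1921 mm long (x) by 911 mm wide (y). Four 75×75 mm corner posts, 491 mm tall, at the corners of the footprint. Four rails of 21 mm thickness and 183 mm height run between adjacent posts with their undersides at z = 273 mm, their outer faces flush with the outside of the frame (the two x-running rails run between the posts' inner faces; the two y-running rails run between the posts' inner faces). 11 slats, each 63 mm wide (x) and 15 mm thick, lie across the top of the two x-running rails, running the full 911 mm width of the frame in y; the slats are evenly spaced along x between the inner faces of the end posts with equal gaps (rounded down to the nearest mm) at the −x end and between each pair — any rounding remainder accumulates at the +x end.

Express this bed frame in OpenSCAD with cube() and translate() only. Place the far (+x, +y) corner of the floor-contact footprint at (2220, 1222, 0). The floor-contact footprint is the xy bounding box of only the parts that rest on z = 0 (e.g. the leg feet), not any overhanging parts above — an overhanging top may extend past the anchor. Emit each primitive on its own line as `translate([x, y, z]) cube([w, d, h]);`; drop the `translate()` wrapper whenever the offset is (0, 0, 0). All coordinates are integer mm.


translate([299, 311, 0]) cube([75, 75, 491]);
translate([299, 1147, 0]) cube([75, 75, 491]);
translate([2145, 311, 0]) cube([75, 75, 491]);
translate([2145, 1147, 0]) cube([75, 75, 491]);
translate([374, 311, 273]) cube([1771, 21, 183]);
translate([374, 1201, 273]) cube([1771, 21, 183]);
translate([299, 386, 273]) cube([21, 761, 183]);
translate([2199, 386, 273]) cube([21, 761, 183]);
translate([463, 311, 456]) cube([63, 911, 15]);
translate([615, 311, 456]) cube([63, 911, 15]);
translate([767, 311, 456]) cube([63, 911, 15]);
translate([919, 311, 456]) cube([63, 911, 15]);
translate([1071, 311, 456]) cube([63, 911, 15]);
translate([1223, 311, 456]) cube([63, 911, 15]);
translate([1375, 311, 456]) cube([63, 911, 15]);
translate([1527, 311, 456]) cube([63, 911, 15]);
translate([1679, 311, 456]) cube([63, 911, 15]);
translate([1831, 311, 456]) cube([63, 911, 15]);
translate([1983, 311, 456]) cube([63, 911, 15]);


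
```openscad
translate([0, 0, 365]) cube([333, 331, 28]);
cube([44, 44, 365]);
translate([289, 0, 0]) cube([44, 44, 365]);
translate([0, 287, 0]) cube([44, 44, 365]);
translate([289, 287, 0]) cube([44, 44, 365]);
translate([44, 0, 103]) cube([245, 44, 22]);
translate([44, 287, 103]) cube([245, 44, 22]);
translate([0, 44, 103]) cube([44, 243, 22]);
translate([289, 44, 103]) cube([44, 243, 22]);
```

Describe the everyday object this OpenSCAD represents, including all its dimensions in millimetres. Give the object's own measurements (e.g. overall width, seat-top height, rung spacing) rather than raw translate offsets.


A simple wooden stool: a rectangular seat 333 mm (x) by 331 mm (y), 28 mm thick, top face at z = 393 mm, on four square legs, each 44×44 mm in cross-section. The legs rest on z = 0, each flush with a corner of the seat. Four stretchers, 44 mm wide and 22 mm tall, connect adjacent legs with their undersides at z = 103 mm, each running between the inner faces of the legs it joins and aligned with the legs' outer faces on the other axis.


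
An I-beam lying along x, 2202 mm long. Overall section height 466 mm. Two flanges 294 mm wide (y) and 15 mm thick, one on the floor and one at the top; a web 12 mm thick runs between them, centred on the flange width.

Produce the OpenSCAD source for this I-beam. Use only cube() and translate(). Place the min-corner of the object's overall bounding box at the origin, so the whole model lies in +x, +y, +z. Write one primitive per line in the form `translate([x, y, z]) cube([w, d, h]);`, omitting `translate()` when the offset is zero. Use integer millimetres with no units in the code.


cube([2202, 294, 15]);
translate([0, 141, 15]) cube([2202, 12, 436]);
translate([0, 0, 451]) cube([2202, 294, 15]);


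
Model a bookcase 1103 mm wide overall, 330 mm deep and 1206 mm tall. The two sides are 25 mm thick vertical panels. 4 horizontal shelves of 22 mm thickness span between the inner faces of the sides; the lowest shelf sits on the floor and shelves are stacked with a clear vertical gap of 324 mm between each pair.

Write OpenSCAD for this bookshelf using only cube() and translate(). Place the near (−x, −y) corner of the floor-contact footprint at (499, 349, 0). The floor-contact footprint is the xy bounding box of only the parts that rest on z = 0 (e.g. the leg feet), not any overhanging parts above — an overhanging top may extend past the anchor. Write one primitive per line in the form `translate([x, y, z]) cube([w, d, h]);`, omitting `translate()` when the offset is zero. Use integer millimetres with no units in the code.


translate([499, 349, 0]) cube([25, 330, 1206]);
translate([1577, 349, 0]) cube([25, 330, 1206]);
translate([524, 349, 0]) cube([1053, 330, 22]);
translate([524, 349, 346]) cube([1053, 330, 22]);
translate([524, 349, 692]) cube([1053, 330, 22]);
translate([524, 349, 1038]) cube([1053, 330, 22]);


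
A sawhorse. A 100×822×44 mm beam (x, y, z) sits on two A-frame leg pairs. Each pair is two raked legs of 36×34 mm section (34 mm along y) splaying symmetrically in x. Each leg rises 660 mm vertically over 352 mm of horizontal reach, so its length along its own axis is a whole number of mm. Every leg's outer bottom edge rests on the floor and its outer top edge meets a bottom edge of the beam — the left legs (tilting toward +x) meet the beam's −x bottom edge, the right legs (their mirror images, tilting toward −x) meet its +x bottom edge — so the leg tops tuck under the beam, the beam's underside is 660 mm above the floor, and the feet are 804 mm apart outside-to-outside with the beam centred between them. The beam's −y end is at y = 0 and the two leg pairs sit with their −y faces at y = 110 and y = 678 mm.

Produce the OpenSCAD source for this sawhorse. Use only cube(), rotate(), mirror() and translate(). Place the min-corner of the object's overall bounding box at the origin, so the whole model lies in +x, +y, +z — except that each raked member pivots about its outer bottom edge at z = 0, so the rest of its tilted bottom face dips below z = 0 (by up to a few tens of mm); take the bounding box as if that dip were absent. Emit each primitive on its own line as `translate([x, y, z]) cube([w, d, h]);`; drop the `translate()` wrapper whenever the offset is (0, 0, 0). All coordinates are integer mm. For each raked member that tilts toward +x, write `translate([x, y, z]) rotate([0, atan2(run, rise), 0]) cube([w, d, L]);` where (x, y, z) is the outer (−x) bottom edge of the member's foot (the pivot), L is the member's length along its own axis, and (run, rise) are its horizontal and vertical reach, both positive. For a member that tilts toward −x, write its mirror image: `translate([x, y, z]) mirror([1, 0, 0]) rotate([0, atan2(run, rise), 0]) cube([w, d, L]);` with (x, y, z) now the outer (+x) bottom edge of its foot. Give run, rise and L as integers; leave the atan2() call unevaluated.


translate([352, 0, 660]) cube([100, 822, 44]);
translate([0, 110, 0]) rotate([0, atan2(352, 660), 0]) cube([36, 34, 748]);
translate([804, 110, 0]) mirror([1, 0, 0]) rotate([0, atan2(352, 660), 0]) cube([36, 34, 748]);
translate([0, 678, 0]) rotate([0, atan2(352, 660), 0]) cube([36, 34, 748]);
translate([804, 678, 0]) mirror([1, 0, 0]) rotate([0, atan2(352, 660), 0]) cube([36, 34, 748]);


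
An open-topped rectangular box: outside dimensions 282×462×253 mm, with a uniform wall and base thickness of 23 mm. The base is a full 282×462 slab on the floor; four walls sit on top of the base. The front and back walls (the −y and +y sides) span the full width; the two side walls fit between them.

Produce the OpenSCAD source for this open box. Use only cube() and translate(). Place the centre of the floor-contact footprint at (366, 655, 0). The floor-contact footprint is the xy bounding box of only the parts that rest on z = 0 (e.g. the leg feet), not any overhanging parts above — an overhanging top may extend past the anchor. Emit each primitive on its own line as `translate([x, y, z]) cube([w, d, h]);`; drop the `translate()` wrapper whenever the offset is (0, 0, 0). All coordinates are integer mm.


translate([225, 424, 0]) cube([282, 462, 23]);
translate([225, 424, 23]) cube([282, 23, 230]);
translate([225, 863, 23]) cube([282, 23, 230]);
translate([225, 447, 23]) cube([23, 416, 230]);
translate([484, 447, 23]) cube([23, 416, 230]);


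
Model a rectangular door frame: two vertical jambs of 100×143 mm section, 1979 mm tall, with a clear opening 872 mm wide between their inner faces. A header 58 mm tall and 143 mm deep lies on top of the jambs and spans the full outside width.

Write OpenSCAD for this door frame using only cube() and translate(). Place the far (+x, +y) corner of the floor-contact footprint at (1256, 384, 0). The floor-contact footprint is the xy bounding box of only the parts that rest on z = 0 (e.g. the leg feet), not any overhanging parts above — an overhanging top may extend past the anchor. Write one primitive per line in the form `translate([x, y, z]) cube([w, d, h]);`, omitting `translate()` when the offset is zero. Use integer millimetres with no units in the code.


translate([184, 241, 0]) cube([100, 143, 1979]);
translate([1156, 241, 0]) cube([100, 143, 1979]);
translate([184, 241, 1979]) cube([1072, 143, 58]);


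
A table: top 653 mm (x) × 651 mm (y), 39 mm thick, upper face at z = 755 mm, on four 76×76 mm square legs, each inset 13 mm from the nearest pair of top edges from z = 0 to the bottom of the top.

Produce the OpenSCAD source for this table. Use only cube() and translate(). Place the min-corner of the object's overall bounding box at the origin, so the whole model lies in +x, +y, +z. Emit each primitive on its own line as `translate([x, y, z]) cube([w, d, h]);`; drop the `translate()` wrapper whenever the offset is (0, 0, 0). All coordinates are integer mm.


// leg_h = 755 - 39 = 716
translate([0, 0, 716]) cube([653, 651, 39]);
translate([13, 13, 0]) cube([76, 76, 716]);
translate([564, 13, 0]) cube([76, 76, 716]);
translate([13, 562, 0]) cube([76, 76, 716]);
translate([564, 562, 0]) cube([76, 76, 716]);


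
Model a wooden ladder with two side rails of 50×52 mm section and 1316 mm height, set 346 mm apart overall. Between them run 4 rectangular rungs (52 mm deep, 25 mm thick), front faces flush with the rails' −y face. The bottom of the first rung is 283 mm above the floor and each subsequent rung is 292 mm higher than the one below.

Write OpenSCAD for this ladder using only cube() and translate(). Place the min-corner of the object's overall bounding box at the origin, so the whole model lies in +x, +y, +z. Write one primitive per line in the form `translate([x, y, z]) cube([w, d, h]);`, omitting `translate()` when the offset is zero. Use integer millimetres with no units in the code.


// rung span = 346 - 2*50 = 246
// rung[k] z = 283 + k*292
cube([50, 52, 1316]);
translate([296, 0, 0]) cube([50, 52, 1316]);
translate([50, 0, 283]) cube([246, 52, 25]);
translate([50, 0, 575]) cube([246, 52, 25]);
translate([50, 0, 867]) cube([246, 52, 25]);
translate([50, 0, 1159]) cube([246, 52, 25]);


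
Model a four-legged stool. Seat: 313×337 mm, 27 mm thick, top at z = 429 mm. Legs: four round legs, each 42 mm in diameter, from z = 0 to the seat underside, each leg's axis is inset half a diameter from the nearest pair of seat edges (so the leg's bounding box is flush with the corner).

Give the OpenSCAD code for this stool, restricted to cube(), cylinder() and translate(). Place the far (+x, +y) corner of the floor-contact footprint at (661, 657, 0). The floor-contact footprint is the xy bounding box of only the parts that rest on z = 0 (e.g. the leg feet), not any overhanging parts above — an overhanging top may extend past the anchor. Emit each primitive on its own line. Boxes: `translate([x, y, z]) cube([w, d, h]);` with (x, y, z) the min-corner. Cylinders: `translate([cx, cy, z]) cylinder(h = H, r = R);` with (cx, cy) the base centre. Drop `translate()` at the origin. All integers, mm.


// leg_h = 429 - 27 = 402
translate([348, 320, 402]) cube([313, 337, 27]);
translate([369, 341, 0]) cylinder(h = 402, r = 21);
translate([640, 341, 0]) cylinder(h = 402, r = 21);
translate([369, 636, 0]) cylinder(h = 402, r = 21);
translate([640, 636, 0]) cylinder(h = 402, r = 21);


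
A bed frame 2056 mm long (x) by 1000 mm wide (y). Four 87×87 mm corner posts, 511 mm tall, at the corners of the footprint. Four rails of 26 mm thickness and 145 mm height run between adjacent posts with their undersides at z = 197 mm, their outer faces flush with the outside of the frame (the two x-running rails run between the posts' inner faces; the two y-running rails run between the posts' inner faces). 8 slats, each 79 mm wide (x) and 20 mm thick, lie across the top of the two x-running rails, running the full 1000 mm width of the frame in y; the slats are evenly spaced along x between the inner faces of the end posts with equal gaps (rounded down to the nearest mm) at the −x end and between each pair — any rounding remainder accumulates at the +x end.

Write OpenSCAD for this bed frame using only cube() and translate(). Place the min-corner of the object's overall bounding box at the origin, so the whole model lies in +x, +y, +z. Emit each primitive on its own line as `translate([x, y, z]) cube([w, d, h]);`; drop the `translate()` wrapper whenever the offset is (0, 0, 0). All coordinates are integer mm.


cube([87, 87, 511]);
translate([0, 913, 0]) cube([87, 87, 511]);
translate([1969, 0, 0]) cube([87, 87, 511]);
translate([1969, 913, 0]) cube([87, 87, 511]);
translate([87, 0, 197]) cube([1882, 26, 145]);
translate([87, 974, 197]) cube([1882, 26, 145]);
translate([0, 87, 197]) cube([26, 826, 145]);
translate([2030, 87, 197]) cube([26, 826, 145]);
translate([225, 0, 342]) cube([79, 1000, 20]);
translate([442, 0, 342]) cube([79, 1000, 20]);
translate([659, 0, 342]) cube([79, 1000, 20]);
translate([876, 0, 342]) cube([79, 1000, 20]);
translate([1093, 0, 342]) cube([79, 1000, 20]);
translate([1310, 0, 342]) cube([79, 1000, 20]);
translate([1527, 0, 342]) cube([79, 1000, 20]);
translate([1744, 0, 342]) cube([79, 1000, 20]);


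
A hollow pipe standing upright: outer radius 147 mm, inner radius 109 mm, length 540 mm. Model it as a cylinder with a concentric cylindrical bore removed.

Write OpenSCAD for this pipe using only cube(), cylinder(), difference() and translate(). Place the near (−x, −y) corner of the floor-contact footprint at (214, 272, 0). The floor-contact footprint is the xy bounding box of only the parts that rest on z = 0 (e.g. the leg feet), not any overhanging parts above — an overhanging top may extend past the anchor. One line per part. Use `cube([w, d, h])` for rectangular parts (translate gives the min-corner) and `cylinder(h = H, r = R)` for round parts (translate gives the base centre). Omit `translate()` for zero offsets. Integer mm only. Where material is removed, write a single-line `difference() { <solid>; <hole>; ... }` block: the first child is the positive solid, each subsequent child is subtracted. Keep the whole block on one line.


difference() { translate([361, 419, 0]) cylinder(h = 540, r = 147); translate([361, 419, 0]) cylinder(h = 540, r = 109); }


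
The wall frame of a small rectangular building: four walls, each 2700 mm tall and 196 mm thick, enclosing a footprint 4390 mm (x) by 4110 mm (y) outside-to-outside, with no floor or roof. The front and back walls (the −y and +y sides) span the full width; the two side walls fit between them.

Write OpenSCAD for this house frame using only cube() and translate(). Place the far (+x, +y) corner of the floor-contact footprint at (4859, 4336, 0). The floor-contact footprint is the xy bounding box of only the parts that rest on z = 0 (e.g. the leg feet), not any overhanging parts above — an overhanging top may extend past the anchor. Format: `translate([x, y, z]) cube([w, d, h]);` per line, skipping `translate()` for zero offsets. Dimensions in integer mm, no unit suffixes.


translate([469, 226, 0]) cube([4390, 196, 2700]);
translate([469, 4140, 0]) cube([4390, 196, 2700]);
translate([469, 422, 0]) cube([196, 3718, 2700]);
translate([4663, 422, 0]) cube([196, 3718, 2700]);


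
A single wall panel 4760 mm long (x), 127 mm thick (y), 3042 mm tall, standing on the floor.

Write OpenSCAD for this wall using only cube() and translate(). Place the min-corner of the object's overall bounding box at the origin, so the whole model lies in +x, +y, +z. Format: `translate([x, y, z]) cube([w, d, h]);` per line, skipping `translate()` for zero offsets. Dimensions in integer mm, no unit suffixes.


cube([4760, 127, 3042]);


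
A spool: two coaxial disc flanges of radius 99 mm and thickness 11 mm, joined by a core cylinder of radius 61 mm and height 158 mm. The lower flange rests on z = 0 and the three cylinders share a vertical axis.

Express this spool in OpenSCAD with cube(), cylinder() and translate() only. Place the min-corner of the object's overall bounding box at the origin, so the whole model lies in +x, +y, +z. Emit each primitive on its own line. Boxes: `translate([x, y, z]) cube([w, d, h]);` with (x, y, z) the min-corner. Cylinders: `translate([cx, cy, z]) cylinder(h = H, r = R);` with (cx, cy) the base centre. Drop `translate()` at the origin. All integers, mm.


translate([99, 99, 0]) cylinder(h = 11, r = 99);
translate([99, 99, 11]) cylinder(h = 158, r = 61);
translate([99, 99, 169]) cylinder(h = 11, r = 99);


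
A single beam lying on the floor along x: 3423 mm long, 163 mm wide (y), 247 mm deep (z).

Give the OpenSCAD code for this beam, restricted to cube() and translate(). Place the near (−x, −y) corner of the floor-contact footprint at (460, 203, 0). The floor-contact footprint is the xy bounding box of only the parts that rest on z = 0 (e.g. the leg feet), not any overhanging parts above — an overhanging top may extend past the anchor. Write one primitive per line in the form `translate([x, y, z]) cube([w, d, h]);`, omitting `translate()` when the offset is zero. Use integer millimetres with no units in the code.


translate([460, 203, 0]) cube([3423, 163, 247]);
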